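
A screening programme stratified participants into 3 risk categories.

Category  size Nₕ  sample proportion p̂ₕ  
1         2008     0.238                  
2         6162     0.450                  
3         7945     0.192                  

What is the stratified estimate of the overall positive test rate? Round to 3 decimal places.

0.296

Wₕ = Nₕ/N with N = 16115: 0.1246, 0.3824, 0.4930.
p̂_st = 0.1246·0.238 + 0.3824·0.450 + 0.4930·0.192 ≈ 0.29638... → 0.296.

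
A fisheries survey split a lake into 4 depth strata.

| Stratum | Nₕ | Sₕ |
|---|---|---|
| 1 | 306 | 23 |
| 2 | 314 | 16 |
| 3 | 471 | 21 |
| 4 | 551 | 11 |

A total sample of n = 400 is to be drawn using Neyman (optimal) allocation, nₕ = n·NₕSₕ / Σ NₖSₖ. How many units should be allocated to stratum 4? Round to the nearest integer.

87

Σ NₕSₕ = 306·23 + 314·16 + 471·21 + 551·11 = 28014.
Share for 4: 6061/28014 = 0.21636.
n_4 = 400 × 0.21636 = 86.542... → 87.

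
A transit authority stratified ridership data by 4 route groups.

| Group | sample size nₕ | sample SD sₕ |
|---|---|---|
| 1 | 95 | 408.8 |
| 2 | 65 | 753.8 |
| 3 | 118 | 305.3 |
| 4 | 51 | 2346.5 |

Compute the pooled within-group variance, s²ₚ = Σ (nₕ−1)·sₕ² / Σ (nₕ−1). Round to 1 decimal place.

1040871.5

1: (95−1)·408.8² = 94·167117.44 = 15709039.36
2: (65−1)·753.8² = 64·568214.44 = 36365724.16
3: (118−1)·305.3² = 117·93208.09 = 10905346.53
4: (51−1)·2346.5² = 50·5506062.25 = 275303112.5
Numerator = 338283222.55; denominator = Σ(nₕ−1) = 325.
s²ₚ = 338283222.55/325 = 1040871.454 → 1040871.5.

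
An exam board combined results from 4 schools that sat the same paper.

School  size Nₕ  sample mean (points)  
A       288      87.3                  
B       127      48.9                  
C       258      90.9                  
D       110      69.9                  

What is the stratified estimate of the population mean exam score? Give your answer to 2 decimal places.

79.81

x̄_st = (Σ Nₕx̄ₕ) / (Σ Nₕ) = (288·87.3 + 127·48.9 + 258·90.9 + 110·69.9) / 783
= 62493.9 / 783 = 79.8134... → 79.81.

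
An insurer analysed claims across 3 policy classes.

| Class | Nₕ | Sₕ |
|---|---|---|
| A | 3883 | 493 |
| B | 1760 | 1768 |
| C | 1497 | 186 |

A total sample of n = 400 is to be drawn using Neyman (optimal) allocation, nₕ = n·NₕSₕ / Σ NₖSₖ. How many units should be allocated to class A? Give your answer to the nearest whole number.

144

A: NₕSₕ = 3883·493 = 1914319
B: NₕSₕ = 1760·1768 = 3111680
C: NₕSₕ = 1497·186 = 278442
Σ NₕSₕ = 5304441.
n_A = 400·1914319/5304441 = 144.356... → 144.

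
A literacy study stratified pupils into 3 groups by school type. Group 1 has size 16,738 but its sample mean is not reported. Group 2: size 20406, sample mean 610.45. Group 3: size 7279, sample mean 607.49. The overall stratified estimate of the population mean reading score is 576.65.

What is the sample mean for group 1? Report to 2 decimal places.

522.03

Σ Nₕx̄ₕ = N·μ, so 16738·x̄_1 = 44423·576.65 − (20406·610.45 + 7279·607.49).
= 25616522.95 − 16878762.41 = 8737760.54.
x̄_1 = 8737760.54 / 16738 = 522.0313... → 522.03.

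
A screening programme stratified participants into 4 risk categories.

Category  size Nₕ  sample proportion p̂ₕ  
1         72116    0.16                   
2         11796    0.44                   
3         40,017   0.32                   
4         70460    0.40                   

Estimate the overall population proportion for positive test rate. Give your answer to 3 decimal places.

Wₕ = Nₕ/N with N = 194389: 0.3710, 0.0607, 0.2059, 0.3625.
p̂_st = 0.3710·0.16 + 0.0607·0.44 + 0.2059·0.32 + 0.3625·0.40 ≈ 0.29692... → 0.297.

0.297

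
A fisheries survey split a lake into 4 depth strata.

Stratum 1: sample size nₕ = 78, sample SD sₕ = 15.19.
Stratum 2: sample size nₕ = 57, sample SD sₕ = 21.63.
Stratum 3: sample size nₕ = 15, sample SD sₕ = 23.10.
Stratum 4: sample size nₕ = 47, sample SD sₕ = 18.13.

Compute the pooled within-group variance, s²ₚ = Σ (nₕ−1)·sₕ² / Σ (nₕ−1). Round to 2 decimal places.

1: (78−1)·15.19² = 77·230.7361 = 17766.6797
2: (57−1)·21.63² = 56·467.8569 = 26199.9864
3: (15−1)·23.10² = 14·533.61 = 7470.54
4: (47−1)·18.13² = 46·328.6969 = 15120.0574
Numerator = 66557.2635; denominator = Σ(nₕ−1) = 193.
s²ₚ = 66557.2635/193 = 344.8563... → 344.86.

344.86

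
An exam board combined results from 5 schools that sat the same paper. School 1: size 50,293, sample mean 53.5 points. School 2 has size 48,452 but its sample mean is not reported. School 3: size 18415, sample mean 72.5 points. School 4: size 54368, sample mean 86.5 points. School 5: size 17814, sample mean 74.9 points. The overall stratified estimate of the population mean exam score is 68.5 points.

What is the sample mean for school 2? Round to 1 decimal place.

N = 50293 + 48452 + 18415 + 54368 + 17814 = 189342.
Overall total = μ·N = 68.5·189342 = 12969927.
Subtract the known strata: 50293·53.5 + 18415·72.5 + 54368·86.5 + 17814·74.9 = 10062863.6.
Remaining total for school 2: 12969927 − 10062863.6 = 2907063.4.
Divide by its size: 2907063.4 / 48452 = 59.999... → 60.0.

60.0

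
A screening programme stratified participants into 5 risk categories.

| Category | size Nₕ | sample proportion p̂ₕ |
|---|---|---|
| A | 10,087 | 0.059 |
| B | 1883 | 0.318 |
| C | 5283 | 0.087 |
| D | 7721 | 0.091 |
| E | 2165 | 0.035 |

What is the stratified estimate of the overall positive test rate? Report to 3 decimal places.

0.090

N = 10087 + 1883 + 5283 + 7721 + 2165 = 27139.
Overall proportion = Σ (Nₕ/N)·p̂ₕ.
Σ Nₕp̂ₕ = 595.133 + 598.794 + 459.621 + 702.611 + 75.775 = 2431.934.
2431.934 / 27139 = 0.08961... → 0.090.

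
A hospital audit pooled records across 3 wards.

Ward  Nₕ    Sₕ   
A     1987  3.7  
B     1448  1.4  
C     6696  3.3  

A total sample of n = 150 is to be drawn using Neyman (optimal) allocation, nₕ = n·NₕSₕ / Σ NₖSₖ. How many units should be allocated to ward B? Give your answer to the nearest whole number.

10

Σ NₕSₕ = 1987·3.7 + 1448·1.4 + 6696·3.3 = 31475.9.
Share for B: 2027.2/31475.9 = 0.06440.
n_B = 150 × 0.06440 = 9.661... → 10.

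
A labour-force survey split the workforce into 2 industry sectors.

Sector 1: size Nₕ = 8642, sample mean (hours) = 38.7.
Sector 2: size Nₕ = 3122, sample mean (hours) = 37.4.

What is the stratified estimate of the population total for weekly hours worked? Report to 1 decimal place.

Population total = Σ Nₕ·x̄ₕ (each stratum's size times its mean).
8642·38.7 + 3122·37.4 = 334445.4 + 116762.8 = 451208.2.

451208.2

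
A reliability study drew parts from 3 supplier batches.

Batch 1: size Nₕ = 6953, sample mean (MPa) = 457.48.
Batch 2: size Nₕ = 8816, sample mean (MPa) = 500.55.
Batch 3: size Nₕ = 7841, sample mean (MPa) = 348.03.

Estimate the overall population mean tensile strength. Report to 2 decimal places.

437.21

N = 23610; weights Wₕ = Nₕ/N = (0.2945, 0.3734, 0.3321).
x̄_st = Σ Wₕ·x̄ₕ = 0.2945·457.48 + 0.3734·500.55 + 0.3321·348.03 ≈ 437.2135...
→ 437.21.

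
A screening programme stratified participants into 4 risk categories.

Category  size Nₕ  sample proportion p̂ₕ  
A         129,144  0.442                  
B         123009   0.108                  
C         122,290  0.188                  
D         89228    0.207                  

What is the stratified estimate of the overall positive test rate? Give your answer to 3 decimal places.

0.241

Wₕ = Nₕ/N with N = 463671: 0.2785, 0.2653, 0.2637, 0.1924.
p̂_st = 0.2785·0.442 + 0.2653·0.108 + 0.2637·0.188 + 0.1924·0.207 ≈ 0.24118... → 0.241.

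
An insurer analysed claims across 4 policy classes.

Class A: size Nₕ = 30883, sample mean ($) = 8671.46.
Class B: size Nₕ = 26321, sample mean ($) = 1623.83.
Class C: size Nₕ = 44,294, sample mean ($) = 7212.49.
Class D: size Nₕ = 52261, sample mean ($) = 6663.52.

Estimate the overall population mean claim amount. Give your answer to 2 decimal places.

N = 153759; weights Wₕ = Nₕ/N = (0.2009, 0.1712, 0.2881, 0.3399).
x̄_st = Σ Wₕ·x̄ₕ = 0.2009·8671.46 + 0.1712·1623.83 + 0.2881·7212.49 + 0.3399·6663.52 ≈ 6362.2538...
→ 6362.25.

6362.25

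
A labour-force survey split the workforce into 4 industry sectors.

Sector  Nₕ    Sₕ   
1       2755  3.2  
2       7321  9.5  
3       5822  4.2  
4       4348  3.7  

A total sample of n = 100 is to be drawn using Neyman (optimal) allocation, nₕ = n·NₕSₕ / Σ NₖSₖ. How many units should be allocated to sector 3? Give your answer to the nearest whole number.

Σ NₕSₕ = 2755·3.2 + 7321·9.5 + 5822·4.2 + 4348·3.7 = 118905.5.
Share for 3: 24452.4/118905.5 = 0.20565.
n_3 = 100 × 0.20565 = 20.565... → 21.

21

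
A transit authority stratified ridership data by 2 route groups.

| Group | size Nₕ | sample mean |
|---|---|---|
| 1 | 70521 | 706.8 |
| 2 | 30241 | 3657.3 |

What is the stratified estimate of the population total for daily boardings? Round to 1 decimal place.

Estimate total by summing Nₕ·x̄ₕ over strata.
70521·706.8 + 30241·3657.3 = 49844242.8 + 110600409.3 = 160444652.1.

160444652.1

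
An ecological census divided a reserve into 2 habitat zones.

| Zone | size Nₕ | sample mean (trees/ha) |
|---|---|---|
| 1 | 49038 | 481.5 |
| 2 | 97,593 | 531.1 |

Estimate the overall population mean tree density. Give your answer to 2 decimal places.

N = 146631; weights Wₕ = Nₕ/N = (0.3344, 0.6656).
x̄_st = Σ Wₕ·x̄ₕ = 0.3344·481.5 + 0.6656·531.1 ≈ 514.5122...
→ 514.51.

514.51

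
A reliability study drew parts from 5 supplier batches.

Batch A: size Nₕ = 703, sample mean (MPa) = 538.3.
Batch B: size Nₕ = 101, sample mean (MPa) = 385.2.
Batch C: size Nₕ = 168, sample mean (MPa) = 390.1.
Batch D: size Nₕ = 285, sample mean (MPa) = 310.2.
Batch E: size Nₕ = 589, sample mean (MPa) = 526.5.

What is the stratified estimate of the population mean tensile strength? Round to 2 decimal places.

477.46

x̄_st = (Σ Nₕx̄ₕ) / (Σ Nₕ) = (703·538.3 + 101·385.2 + 168·390.1 + 285·310.2 + 589·526.5) / 1846
= 881382.4 / 1846 = 477.4553... → 477.46.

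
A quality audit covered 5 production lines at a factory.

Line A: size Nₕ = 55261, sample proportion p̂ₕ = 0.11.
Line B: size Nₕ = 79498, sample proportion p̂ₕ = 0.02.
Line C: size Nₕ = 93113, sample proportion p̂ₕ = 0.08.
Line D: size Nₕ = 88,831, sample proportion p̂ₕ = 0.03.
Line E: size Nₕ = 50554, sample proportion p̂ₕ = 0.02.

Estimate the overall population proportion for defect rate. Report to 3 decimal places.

Wₕ = Nₕ/N with N = 367257: 0.1505, 0.2165, 0.2535, 0.2419, 0.1377.
p̂_st = 0.1505·0.11 + 0.2165·0.02 + 0.2535·0.08 + 0.2419·0.03 + 0.1377·0.02 ≈ 0.05117... → 0.051.

0.051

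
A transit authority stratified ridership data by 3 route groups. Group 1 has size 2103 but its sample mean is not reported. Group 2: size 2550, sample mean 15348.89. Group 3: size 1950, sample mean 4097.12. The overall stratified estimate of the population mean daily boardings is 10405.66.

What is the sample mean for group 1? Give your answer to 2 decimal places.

10261.30

N = 2103 + 2550 + 1950 = 6603.
Overall total = μ·N = 10405.66·6603 = 68708572.98.
Subtract the known strata: 2550·15348.89 + 1950·4097.12 = 47129053.5.
Remaining total for group 1: 68708572.98 − 47129053.5 = 21579519.48.
Divide by its size: 21579519.48 / 2103 = 10261.3027... → 10261.30.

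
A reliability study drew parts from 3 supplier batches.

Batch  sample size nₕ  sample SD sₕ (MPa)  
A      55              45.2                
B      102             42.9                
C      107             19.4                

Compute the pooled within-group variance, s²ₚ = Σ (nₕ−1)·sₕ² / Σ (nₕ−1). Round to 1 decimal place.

1287.7

A: (55−1)·45.2² = 54·2043.04 = 110324.16
B: (102−1)·42.9² = 101·1840.41 = 185881.41
C: (107−1)·19.4² = 106·376.36 = 39894.16
Numerator = 336099.73; denominator = Σ(nₕ−1) = 261.
s²ₚ = 336099.73/261 = 1287.738... → 1287.7.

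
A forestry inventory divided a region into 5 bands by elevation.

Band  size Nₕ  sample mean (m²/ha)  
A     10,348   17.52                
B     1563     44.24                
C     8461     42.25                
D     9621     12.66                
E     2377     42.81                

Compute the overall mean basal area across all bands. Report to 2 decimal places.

N = 32370; weights Wₕ = Nₕ/N = (0.3197, 0.0483, 0.2614, 0.2972, 0.0734).
x̄_st = Σ Wₕ·x̄ₕ = 0.3197·17.52 + 0.0483·44.24 + 0.2614·42.25 + 0.2972·12.66 + 0.0734·42.81 ≈ 25.6868...
→ 25.69.

25.69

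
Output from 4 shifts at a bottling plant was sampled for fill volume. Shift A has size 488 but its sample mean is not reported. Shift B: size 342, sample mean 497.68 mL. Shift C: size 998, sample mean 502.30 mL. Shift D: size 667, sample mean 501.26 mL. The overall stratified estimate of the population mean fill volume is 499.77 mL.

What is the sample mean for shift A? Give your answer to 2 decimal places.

Σ Nₕx̄ₕ = N·μ, so 488·x̄_A = 2495·499.77 − (342·497.68 + 998·502.30 + 667·501.26).
= 1246926.15 − 1005842.38 = 241083.77.
x̄_A = 241083.77 / 488 = 494.0241... → 494.02.

494.02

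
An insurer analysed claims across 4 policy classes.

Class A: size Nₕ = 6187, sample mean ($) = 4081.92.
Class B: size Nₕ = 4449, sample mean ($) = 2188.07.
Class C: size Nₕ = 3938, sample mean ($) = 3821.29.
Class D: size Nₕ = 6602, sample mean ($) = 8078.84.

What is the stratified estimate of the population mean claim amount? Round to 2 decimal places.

4881.67

x̄_st = (Σ Nₕx̄ₕ) / (Σ Nₕ) = (6187·4081.92 + 4449·2188.07 + 3938·3821.29 + 6602·8078.84) / 21176
= 103374304.17 / 21176 = 4881.6728... → 4881.67.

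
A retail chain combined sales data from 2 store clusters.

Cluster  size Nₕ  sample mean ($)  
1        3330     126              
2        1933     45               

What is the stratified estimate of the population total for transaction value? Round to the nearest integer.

Estimate total by summing Nₕ·x̄ₕ over strata.
3330·126 + 1933·45 = 419580 + 86985 = 506565.

506565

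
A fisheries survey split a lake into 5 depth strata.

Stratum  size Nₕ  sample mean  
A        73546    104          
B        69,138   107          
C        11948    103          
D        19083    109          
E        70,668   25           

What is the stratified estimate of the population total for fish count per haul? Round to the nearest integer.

20123941

A: 73546·104 = 7648784
B: 69138·107 = 7397766
C: 11948·103 = 1230644
D: 19083·109 = 2080047
E: 70668·25 = 1766700
τ̂ = Σ Nₕx̄ₕ = 20123941.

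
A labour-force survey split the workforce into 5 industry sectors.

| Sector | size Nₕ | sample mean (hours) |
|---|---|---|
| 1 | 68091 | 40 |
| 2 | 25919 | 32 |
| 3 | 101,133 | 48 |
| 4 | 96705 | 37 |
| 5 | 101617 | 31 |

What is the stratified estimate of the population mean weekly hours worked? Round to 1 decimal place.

x̄_st = (Σ Nₕx̄ₕ) / (Σ Nₕ) = (68091·40 + 25919·32 + 101133·48 + 96705·37 + 101617·31) / 393465
= 15135644 / 393465 = 38.468... → 38.5.

38.5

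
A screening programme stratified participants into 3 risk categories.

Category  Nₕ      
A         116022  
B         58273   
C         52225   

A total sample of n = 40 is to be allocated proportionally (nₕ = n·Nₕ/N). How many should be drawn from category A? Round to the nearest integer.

Share of category A = 116022/226520 = 0.51219.
Allocate 40 × 0.51219 = 20.488... → 20.

20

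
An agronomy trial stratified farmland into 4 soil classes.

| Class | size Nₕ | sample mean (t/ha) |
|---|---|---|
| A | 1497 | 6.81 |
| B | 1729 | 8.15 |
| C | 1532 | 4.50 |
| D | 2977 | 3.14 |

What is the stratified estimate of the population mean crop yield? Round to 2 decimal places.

x̄_st = (Σ Nₕx̄ₕ) / (Σ Nₕ) = (1497·6.81 + 1729·8.15 + 1532·4.50 + 2977·3.14) / 7735
= 40527.7 / 7735 = 5.2395... → 5.24.

5.24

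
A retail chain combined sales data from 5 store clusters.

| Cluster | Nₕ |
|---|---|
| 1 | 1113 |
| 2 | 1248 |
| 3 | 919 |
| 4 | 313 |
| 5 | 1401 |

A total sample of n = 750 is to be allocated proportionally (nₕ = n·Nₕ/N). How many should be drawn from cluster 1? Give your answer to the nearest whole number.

Share of cluster 1 = 1113/4994 = 0.22287.
Allocate 750 × 0.22287 = 167.151... → 167.

167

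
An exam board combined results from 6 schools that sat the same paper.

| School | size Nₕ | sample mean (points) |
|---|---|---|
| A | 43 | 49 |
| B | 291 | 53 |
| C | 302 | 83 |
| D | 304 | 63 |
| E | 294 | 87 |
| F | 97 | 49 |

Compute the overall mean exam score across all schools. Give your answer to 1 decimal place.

69.2

N = 1331; weights Wₕ = Nₕ/N = (0.0323, 0.2186, 0.2269, 0.2284, 0.2209, 0.0729).
x̄_st = Σ Wₕ·x̄ₕ = 0.0323·49 + 0.2186·53 + 0.2269·83 + 0.2284·63 + 0.2209·87 + 0.0729·49 ≈ 69.180...
→ 69.2.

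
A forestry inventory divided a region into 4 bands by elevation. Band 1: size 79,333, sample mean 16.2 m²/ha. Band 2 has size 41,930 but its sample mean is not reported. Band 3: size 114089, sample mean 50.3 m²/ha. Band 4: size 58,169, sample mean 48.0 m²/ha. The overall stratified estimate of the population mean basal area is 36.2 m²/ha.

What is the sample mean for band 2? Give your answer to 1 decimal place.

19.3

Σ Nₕx̄ₕ = N·μ, so 41930·x̄_2 = 293521·36.2 − (79333·16.2 + 114089·50.3 + 58169·48.0).
= 10625460.2 − 9815983.3 = 809476.9.
x̄_2 = 809476.9 / 41930 = 19.305... → 19.3.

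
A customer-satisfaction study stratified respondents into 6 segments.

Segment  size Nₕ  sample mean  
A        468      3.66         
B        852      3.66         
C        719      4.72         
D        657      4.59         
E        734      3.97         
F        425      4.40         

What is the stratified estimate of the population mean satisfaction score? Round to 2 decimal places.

4.16

x̄_st = (Σ Nₕx̄ₕ) / (Σ Nₕ) = (468·3.66 + 852·3.66 + 719·4.72 + 657·4.59 + 734·3.97 + 425·4.40) / 3855
= 16024.49 / 3855 = 4.1568... → 4.16.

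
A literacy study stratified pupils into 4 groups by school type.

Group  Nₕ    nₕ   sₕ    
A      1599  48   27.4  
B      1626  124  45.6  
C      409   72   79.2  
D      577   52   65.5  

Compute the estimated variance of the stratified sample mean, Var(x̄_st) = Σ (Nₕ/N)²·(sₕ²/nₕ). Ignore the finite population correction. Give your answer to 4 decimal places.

7.1263

N = 4211; Wₕ = Nₕ/N.
group A: (1599/4211)²·27.4²/48 = 2.2552066
group B: (1626/4211)²·45.6²/124 = 2.5002222
group C: (409/4211)²·79.2²/72 = 0.8218527
group D: (577/4211)²·65.5²/52 = 1.5490320
Sum = 7.1263135 → 7.1263.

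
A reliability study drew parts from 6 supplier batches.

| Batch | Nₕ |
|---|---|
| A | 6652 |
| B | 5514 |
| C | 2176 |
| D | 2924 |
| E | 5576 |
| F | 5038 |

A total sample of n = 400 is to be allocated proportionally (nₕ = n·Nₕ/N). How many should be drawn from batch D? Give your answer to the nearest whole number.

N = 6652 + 5514 + 2176 + 2924 + 5576 + 5038 = 27880.
n_D = 400·2924/27880 = 41.951... → 42.

42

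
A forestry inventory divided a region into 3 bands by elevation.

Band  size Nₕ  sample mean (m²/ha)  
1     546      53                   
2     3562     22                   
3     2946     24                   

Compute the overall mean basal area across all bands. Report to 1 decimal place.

x̄_st = (Σ Nₕx̄ₕ) / (Σ Nₕ) = (546·53 + 3562·22 + 2946·24) / 7054
= 178006 / 7054 = 25.235... → 25.2.

25.2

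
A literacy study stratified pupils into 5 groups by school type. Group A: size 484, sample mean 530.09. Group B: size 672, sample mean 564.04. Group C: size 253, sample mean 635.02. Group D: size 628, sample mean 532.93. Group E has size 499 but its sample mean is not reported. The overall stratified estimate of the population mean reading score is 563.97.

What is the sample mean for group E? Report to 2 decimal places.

599.78

Σ Nₕx̄ₕ = N·μ, so 499·x̄_E = 2536·563.97 − (484·530.09 + 672·564.04 + 253·635.02 + 628·532.93).
= 1430227.92 − 1130938.54 = 299289.38.
x̄_E = 299289.38 / 499 = 599.7783... → 599.78.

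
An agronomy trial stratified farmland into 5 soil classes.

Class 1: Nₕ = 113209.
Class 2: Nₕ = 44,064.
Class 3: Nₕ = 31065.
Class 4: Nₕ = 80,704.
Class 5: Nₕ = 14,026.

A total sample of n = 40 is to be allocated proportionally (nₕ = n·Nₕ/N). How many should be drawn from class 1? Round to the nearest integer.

16

Share of class 1 = 113209/283068 = 0.39994.
Allocate 40 × 0.39994 = 15.997... → 16.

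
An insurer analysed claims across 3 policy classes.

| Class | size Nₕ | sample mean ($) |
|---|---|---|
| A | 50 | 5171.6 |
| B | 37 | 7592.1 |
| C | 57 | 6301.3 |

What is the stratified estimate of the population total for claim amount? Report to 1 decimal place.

A: 50·5171.6 = 258580
B: 37·7592.1 = 280907.7
C: 57·6301.3 = 359174.1
τ̂ = Σ Nₕx̄ₕ = 898661.8.

898661.8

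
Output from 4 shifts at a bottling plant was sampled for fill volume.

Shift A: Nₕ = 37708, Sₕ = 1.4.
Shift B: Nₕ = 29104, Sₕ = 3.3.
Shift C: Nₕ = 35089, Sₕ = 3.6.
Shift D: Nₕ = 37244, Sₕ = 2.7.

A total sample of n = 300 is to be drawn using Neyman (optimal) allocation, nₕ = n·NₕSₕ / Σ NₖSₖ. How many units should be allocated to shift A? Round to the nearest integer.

42

Σ NₕSₕ = 37708·1.4 + 29104·3.3 + 35089·3.6 + 37244·2.7 = 375713.6.
Share for A: 52791.2/375713.6 = 0.14051.
n_A = 300 × 0.14051 = 42.153... → 42.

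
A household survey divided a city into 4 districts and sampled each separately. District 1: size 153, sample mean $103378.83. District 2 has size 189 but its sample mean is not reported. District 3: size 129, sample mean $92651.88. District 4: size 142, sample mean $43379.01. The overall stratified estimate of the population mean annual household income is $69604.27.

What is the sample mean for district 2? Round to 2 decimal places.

46235.69

N = 153 + 189 + 129 + 142 = 613.
Overall total = μ·N = 69604.27·613 = 42667417.51.
Subtract the known strata: 153·103378.83 + 129·92651.88 + 142·43379.01 = 33928872.93.
Remaining total for district 2: 42667417.51 − 33928872.93 = 8738544.58.
Divide by its size: 8738544.58 / 189 = 46235.6856... → 46235.69.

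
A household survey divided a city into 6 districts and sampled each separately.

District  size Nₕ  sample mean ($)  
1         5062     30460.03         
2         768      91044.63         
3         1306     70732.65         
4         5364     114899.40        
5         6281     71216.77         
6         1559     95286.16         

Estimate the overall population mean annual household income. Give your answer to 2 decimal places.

x̄_st = (Σ Nₕx̄ₕ) / (Σ Nₕ) = (5062·30460.03 + 768·91044.63 + 1306·70732.65 + 5364·114899.40 + 6281·71216.77 + 1559·95286.16) / 20340
= 1528671826.01 / 20340 = 75155.9403... → 75155.94.

75155.94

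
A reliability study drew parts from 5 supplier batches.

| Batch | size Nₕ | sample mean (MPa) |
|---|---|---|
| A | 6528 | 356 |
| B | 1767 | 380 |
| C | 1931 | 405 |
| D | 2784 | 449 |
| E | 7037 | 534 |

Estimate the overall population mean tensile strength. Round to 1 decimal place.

438.2

x̄_st = (Σ Nₕx̄ₕ) / (Σ Nₕ) = (6528·356 + 1767·380 + 1931·405 + 2784·449 + 7037·534) / 20047
= 8785257 / 20047 = 438.233... → 438.2.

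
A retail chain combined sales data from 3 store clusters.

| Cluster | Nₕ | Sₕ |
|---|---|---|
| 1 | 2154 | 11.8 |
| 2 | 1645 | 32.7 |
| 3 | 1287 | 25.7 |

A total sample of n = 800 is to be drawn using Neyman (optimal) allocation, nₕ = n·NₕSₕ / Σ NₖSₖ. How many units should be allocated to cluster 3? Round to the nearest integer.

1: NₕSₕ = 2154·11.8 = 25417.2
2: NₕSₕ = 1645·32.7 = 53791.5
3: NₕSₕ = 1287·25.7 = 33075.9
Σ NₕSₕ = 112284.6.
n_3 = 800·33075.9/112284.6 = 235.658... → 236.

236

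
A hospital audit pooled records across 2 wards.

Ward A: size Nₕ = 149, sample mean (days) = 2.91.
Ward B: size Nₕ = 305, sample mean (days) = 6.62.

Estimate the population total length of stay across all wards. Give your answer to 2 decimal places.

2452.69

A: 149·2.91 = 433.59
B: 305·6.62 = 2019.1
τ̂ = Σ Nₕx̄ₕ = 2452.69.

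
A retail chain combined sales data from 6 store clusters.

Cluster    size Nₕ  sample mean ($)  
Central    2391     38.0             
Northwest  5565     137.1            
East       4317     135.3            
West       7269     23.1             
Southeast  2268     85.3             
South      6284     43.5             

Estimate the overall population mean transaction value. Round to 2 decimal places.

N = 2391 + 5565 + 4317 + 7269 + 2268 + 6284 = 28094.
Overall mean = Σ (Nₕ/N)·x̄ₕ — weight by population share, not a simple average.
Σ Nₕx̄ₕ = 2391·38.0 + 5565·137.1 + 4317·135.3 + 7269·23.1 + 2268·85.3 + 6284·43.5 = 90858 + 762961.5 + 584090.1 + 167913.9 + 193460.4 + 273354 = 2072637.9.
Divide by N: 2072637.9 / 28094 = 73.7751... → 73.78.

73.78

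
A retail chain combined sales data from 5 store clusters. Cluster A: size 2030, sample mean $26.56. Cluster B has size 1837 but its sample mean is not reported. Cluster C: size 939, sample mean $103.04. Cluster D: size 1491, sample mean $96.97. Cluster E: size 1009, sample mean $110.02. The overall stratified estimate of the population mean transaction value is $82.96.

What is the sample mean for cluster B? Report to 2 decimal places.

Σ Nₕx̄ₕ = N·μ, so 1837·x̄_B = 7306·82.96 − (2030·26.56 + 939·103.04 + 1491·96.97 + 1009·110.02).
= 606105.76 − 406263.81 = 199841.95.
x̄_B = 199841.95 / 1837 = 108.7871... → 108.79.

108.79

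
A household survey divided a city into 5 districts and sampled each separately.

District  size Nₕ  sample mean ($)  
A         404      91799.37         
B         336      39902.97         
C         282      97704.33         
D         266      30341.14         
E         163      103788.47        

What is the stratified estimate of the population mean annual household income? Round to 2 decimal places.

71009.81

x̄_st = (Σ Nₕx̄ₕ) / (Σ Nₕ) = (404·91799.37 + 336·39902.97 + 282·97704.33 + 266·30341.14 + 163·103788.47) / 1451
= 103035228.31 / 1451 = 71009.8059... → 71009.81.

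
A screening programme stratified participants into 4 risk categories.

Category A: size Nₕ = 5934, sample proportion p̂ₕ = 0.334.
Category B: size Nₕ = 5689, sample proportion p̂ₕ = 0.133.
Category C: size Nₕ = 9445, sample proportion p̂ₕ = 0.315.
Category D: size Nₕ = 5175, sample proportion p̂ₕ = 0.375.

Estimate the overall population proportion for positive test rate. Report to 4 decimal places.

Wₕ = Nₕ/N with N = 26243: 0.2261, 0.2168, 0.3599, 0.1972.
p̂_st = 0.2261·0.334 + 0.2168·0.133 + 0.3599·0.315 + 0.1972·0.375 ≈ 0.291674... → 0.2917.

0.2917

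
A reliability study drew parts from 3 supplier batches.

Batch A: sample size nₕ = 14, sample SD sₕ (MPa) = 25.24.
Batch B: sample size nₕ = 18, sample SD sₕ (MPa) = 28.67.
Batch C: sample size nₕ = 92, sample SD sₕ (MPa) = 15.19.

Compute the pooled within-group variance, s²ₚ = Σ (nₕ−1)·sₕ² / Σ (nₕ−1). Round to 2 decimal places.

357.46

Degrees of freedom: 13 + 17 + 91 = 121.
Σ(nₕ−1)sₕ² = 13·637.0576 + 17·821.9689 + 91·230.7361 = 43252.2052.
s²ₚ = 43252.2052 / 121 = 357.4562... → 357.46.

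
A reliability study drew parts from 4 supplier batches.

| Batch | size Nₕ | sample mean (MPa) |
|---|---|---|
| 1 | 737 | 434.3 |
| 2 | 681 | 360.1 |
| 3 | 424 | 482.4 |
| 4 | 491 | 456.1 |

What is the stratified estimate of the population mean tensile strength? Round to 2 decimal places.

425.97

N = 737 + 681 + 424 + 491 = 2333.
Weight each subgroup mean by Nₕ/N and sum.
Σ Nₕx̄ₕ = 737·434.3 + 681·360.1 + 424·482.4 + 491·456.1 = 320079.1 + 245228.1 + 204537.6 + 223945.1 = 993789.9.
Divide by N: 993789.9 / 2333 = 425.9708... → 425.97.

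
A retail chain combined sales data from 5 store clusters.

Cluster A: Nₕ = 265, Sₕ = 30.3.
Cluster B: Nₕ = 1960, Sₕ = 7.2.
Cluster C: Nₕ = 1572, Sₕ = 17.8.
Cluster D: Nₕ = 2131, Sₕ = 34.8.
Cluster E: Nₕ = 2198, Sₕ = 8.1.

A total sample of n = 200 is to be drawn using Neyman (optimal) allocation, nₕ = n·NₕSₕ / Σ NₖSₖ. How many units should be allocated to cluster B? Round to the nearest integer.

20

Σ NₕSₕ = 265·30.3 + 1960·7.2 + 1572·17.8 + 2131·34.8 + 2198·8.1 = 142085.7.
Share for B: 14112/142085.7 = 0.09932.
n_B = 200 × 0.09932 = 19.864... → 20.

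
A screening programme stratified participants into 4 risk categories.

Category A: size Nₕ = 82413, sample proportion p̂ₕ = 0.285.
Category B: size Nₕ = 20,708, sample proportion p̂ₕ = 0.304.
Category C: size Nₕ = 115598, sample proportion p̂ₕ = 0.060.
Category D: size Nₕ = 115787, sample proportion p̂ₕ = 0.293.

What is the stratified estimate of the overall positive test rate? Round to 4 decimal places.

N = 82413 + 20708 + 115598 + 115787 = 334506.
Overall proportion = Σ (Nₕ/N)·p̂ₕ.
Σ Nₕp̂ₕ = 23487.705 + 6295.232 + 6935.88 + 33925.591 = 70644.408.
70644.408 / 334506 = 0.211190... → 0.2112.

0.2112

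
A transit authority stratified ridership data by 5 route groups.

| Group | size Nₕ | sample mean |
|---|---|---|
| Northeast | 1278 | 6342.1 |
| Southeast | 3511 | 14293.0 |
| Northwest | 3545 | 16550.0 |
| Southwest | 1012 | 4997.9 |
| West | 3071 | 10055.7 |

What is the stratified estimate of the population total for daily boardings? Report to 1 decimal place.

152896606.3

Northeast: 1278·6342.1 = 8105203.8
Southeast: 3511·14293.0 = 50182723
Northwest: 3545·16550.0 = 58669750
Southwest: 1012·4997.9 = 5057874.8
West: 3071·10055.7 = 30881054.7
τ̂ = Σ Nₕx̄ₕ = 152896606.3.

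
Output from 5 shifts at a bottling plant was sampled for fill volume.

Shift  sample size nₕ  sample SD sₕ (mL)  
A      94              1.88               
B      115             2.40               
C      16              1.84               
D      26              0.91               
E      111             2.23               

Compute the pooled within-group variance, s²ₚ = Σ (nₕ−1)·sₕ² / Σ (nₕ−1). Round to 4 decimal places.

A: (94−1)·1.88² = 93·3.5344 = 328.6992
B: (115−1)·2.40² = 114·5.76 = 656.64
C: (16−1)·1.84² = 15·3.3856 = 50.784
D: (26−1)·0.91² = 25·0.8281 = 20.7025
E: (111−1)·2.23² = 110·4.9729 = 547.019
Numerator = 1603.8447; denominator = Σ(nₕ−1) = 357.
s²ₚ = 1603.8447/357 = 4.492562... → 4.4926.

4.4926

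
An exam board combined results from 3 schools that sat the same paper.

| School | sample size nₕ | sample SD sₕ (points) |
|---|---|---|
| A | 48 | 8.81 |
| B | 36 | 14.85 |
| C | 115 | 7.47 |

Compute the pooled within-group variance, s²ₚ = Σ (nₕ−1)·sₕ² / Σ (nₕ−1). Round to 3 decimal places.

A: (48−1)·8.81² = 47·77.6161 = 3647.9567
B: (36−1)·14.85² = 35·220.5225 = 7718.2875
C: (115−1)·7.47² = 114·55.8009 = 6361.3026
Numerator = 17727.5468; denominator = Σ(nₕ−1) = 196.
s²ₚ = 17727.5468/196 = 90.44667... → 90.447.

90.447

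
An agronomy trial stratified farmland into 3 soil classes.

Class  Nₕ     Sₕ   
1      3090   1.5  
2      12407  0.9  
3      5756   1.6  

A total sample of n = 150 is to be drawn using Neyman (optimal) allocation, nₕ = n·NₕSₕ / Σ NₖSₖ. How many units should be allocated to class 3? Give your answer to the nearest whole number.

Σ NₕSₕ = 3090·1.5 + 12407·0.9 + 5756·1.6 = 25010.9.
Share for 3: 9209.6/25010.9 = 0.36822.
n_3 = 150 × 0.36822 = 55.234... → 55.

55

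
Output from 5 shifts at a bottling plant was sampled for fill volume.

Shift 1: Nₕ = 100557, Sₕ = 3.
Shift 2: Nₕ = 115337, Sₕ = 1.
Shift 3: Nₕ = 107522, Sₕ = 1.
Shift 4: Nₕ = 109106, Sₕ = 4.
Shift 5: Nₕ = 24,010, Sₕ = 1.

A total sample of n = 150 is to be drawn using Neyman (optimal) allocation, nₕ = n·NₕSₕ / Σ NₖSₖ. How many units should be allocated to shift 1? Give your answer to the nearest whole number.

46

1: NₕSₕ = 100557·3 = 301671
2: NₕSₕ = 115337·1 = 115337
3: NₕSₕ = 107522·1 = 107522
4: NₕSₕ = 109106·4 = 436424
5: NₕSₕ = 24010·1 = 24010
Σ NₕSₕ = 984964.
n_1 = 150·301671/984964 = 45.941... → 46.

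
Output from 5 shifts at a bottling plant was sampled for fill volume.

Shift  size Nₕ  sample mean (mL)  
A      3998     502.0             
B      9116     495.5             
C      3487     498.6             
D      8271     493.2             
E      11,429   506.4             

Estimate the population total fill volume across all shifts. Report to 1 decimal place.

Population total = Σ Nₕ·x̄ₕ (each stratum's size times its mean).
3998·502.0 + 9116·495.5 + 3487·498.6 + 8271·493.2 + 11429·506.4 = 2006996 + 4516978 + 1738618.2 + 4079257.2 + 5787645.6 = 18129495.0.

18129495.0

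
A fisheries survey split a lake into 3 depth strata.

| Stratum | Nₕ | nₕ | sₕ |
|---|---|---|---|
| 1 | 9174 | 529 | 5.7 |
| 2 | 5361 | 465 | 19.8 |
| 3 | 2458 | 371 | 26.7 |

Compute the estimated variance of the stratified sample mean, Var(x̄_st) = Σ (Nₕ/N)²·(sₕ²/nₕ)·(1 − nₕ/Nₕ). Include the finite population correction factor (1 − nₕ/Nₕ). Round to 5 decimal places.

0.12764

N = 16993; Wₕ = Nₕ/N.
stratum 1: (9174/16993)²·5.7²/529·(1 − 529/9174) = 0.01686855
stratum 2: (5361/16993)²·19.8²/465·(1 − 465/5361) = 0.07663454
stratum 3: (2458/16993)²·26.7²/371·(1 − 371/2458) = 0.03413602
Sum = 0.12763910 → 0.12764.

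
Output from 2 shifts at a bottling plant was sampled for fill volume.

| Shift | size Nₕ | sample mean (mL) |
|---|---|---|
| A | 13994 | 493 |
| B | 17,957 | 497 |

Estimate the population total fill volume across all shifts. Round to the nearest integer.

15823671

Population total = Σ Nₕ·x̄ₕ (each stratum's size times its mean).
13994·493 + 17957·497 = 6899042 + 8924629 = 15823671.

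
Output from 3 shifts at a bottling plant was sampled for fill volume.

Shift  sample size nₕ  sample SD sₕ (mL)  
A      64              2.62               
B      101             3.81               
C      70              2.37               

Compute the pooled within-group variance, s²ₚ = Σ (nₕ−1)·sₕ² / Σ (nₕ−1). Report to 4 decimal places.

9.7915

Degrees of freedom: 63 + 100 + 69 = 232.
Σ(nₕ−1)sₕ² = 63·6.8644 + 100·14.5161 + 69·5.6169 = 2271.6333.
s²ₚ = 2271.6333 / 232 = 9.791523... → 9.7915.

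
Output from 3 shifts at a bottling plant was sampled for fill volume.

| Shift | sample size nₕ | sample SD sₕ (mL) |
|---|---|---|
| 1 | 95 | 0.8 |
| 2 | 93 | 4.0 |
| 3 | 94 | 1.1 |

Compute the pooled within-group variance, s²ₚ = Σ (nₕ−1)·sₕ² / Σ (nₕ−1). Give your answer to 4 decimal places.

1: (95−1)·0.8² = 94·0.64 = 60.16
2: (93−1)·4.0² = 92·16 = 1472
3: (94−1)·1.1² = 93·1.21 = 112.53
Numerator = 1644.69; denominator = Σ(nₕ−1) = 279.
s²ₚ = 1644.69/279 = 5.894946... → 5.8949.

5.8949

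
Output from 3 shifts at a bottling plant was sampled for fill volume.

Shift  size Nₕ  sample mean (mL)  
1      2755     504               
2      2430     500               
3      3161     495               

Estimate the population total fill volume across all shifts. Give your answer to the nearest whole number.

1: 2755·504 = 1388520
2: 2430·500 = 1215000
3: 3161·495 = 1564695
τ̂ = Σ Nₕx̄ₕ = 4168215.

4168215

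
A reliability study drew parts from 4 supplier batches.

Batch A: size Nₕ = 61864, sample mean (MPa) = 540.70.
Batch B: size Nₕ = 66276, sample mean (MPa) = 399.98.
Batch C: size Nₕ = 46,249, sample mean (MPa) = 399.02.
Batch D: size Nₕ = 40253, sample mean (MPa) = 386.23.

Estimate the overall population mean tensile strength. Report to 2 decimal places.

437.75

N = 214642; weights Wₕ = Nₕ/N = (0.2882, 0.3088, 0.2155, 0.1875).
x̄_st = Σ Wₕ·x̄ₕ = 0.2882·540.70 + 0.3088·399.98 + 0.2155·399.02 + 0.1875·386.23 ≈ 437.7528...
→ 437.75.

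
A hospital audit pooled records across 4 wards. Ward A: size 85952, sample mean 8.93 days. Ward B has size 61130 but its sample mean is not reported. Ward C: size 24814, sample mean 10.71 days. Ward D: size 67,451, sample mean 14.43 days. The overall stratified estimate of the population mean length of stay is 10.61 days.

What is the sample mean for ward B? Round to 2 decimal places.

Σ Nₕx̄ₕ = N·μ, so 61130·x̄_B = 239347·10.61 − (85952·8.93 + 24814·10.71 + 67451·14.43).
= 2539471.67 − 2006627.23 = 532844.44.
x̄_B = 532844.44 / 61130 = 8.7166... → 8.72.

8.72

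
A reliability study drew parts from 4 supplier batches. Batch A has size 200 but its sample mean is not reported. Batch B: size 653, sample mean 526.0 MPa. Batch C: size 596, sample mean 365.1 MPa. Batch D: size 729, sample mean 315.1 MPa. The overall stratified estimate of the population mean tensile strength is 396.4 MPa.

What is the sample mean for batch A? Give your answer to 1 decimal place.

N = 200 + 653 + 596 + 729 = 2178.
Overall total = μ·N = 396.4·2178 = 863359.2.
Subtract the known strata: 653·526.0 + 596·365.1 + 729·315.1 = 790785.5.
Remaining total for batch A: 863359.2 − 790785.5 = 72573.7.
Divide by its size: 72573.7 / 200 = 362.869... → 362.9.

362.9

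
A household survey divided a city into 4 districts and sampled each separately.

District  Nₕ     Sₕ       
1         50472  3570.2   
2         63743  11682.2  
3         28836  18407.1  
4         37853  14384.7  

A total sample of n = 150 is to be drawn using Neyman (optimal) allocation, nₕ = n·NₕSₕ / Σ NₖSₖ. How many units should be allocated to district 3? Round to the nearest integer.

40

Σ NₕSₕ = 50472·3570.2 + 63743·11682.2 + 28836·18407.1 + 37853·14384.7 = 2000144793.7.
Share for 3: 530787135.6/2000144793.7 = 0.26537.
n_3 = 150 × 0.26537 = 39.806... → 40.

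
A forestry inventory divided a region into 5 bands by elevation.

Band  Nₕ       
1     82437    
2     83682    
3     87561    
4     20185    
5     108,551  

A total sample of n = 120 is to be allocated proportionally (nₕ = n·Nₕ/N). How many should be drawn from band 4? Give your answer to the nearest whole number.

N = 82437 + 83682 + 87561 + 20185 + 108551 = 382416.
n_4 = 120·20185/382416 = 6.334... → 6.

6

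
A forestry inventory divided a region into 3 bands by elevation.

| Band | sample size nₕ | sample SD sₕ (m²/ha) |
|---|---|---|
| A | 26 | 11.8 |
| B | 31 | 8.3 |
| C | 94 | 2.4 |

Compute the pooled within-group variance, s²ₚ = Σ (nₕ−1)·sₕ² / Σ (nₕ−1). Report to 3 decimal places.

41.104

A: (26−1)·11.8² = 25·139.24 = 3481
B: (31−1)·8.3² = 30·68.89 = 2066.7
C: (94−1)·2.4² = 93·5.76 = 535.68
Numerator = 6083.38; denominator = Σ(nₕ−1) = 148.
s²ₚ = 6083.38/148 = 41.10392... → 41.104.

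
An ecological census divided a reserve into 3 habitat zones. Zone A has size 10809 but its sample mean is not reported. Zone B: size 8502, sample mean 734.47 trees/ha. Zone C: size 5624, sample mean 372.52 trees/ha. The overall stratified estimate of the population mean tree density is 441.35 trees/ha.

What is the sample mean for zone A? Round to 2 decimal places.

246.60

Σ Nₕx̄ₕ = N·μ, so 10809·x̄_A = 24935·441.35 − (8502·734.47 + 5624·372.52).
= 11005062.25 − 8339516.42 = 2665545.83.
x̄_A = 2665545.83 / 10809 = 246.6043... → 246.60.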